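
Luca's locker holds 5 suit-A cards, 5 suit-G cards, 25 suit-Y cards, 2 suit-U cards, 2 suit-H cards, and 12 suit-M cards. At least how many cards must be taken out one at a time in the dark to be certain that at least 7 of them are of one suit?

The 6 suits are the holes; the cards drawn are the pigeons.
To avoid 7 of any one suit, the worst case takes at most 6 of each suit, or every card of a suit that has fewer than 6.
That gives 5 + 5 + 6 + 2 + 2 + 6 = 26 cards with no suit reaching 7.
The next card forces some suit to 7, so 26 + 1 = 27.

27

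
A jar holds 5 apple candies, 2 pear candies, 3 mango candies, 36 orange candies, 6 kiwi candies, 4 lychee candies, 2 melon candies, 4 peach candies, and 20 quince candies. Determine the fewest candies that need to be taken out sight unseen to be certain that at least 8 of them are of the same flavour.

41

Put each drawn candy into a box by flavour. The largest draw with every box below 8 takes min(count, 7) from each flavour; flavours with fewer than 7 contribute all they have.
Σ min(cᵢ, 7) = 5 + 2 + 3 + 7 + 6 + 4 + 2 + 4 + 7 = 40.
Draw number 40 + 1 = 41 must push one box to 8.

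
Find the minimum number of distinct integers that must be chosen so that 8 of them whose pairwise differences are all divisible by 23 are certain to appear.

162

Integers whose pairwise differences are multiples of 23 are exactly those sharing a remainder mod 23. By pigeonhole, the 23 residue classes mod 23 are the pigeonholes.
With 161 integers one could put 7 in each residue class and have no class reach 8.
The 162nd integer pushes some class to 8, so 23·7 + 1 = 162.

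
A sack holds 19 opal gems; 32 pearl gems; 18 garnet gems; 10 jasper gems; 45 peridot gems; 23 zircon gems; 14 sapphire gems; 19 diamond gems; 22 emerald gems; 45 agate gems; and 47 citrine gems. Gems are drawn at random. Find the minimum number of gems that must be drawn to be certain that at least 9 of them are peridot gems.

In the worst case for collecting peridot gems, every non-peridot gem comes out first.
There are 19 + 32 + 18 + 10 + 23 + 14 + 19 + 22 + 45 + 47 = 249 non-peridot gems altogether.
After those, each further gem must be peridot, so 249 + 9 = 258 draws guarantee 9 peridot gems.

258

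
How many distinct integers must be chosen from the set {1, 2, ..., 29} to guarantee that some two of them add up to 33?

17

Two chosen integers sum to 33 exactly when both halves of some pair {x, 33−x} with 4 ≤ x ≤ 33−x ≤ 29 are chosen — 13 such pairs.
The remaining 3 elements (those with no distinct partner in range) can never complete a 33-sum, so the worst case takes all of them and one from each pair: 3 + 13 = 16.
The 17th integer has to be the second member of some pair, so 16 + 1 = 17.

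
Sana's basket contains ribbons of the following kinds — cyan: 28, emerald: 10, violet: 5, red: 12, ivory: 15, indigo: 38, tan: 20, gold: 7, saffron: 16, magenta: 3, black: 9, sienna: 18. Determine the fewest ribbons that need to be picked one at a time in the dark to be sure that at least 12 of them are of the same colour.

Pigeonhole: the 12 colours are the holes; the ribbons drawn are the pigeons.
To avoid 12 of any one colour, the worst case takes at most 11 of each colour, or every ribbon of a colour that has fewer than 11.
That gives 11 + 10 + 5 + 11 + 11 + 11 + 11 + 7 + 11 + 3 + 9 + 11 = 111 ribbons with no colour reaching 12.
The next ribbon forces some colour to 12, so 111 + 1 = 112.

112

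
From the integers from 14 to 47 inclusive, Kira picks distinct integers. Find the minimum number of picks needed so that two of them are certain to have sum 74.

25

Group the elements by complementary pair {x, 74−x}: {27,47}, {28,46}, {29,45}, …, giving 10 two-element pairs; the single value 37 (it cannot pair with itself since the integers are distinct); and 13 integers whose partner 74−x falls outside [14,47].
Treating each of those 24 groups as a pigeonhole, one can pick one integer per group — 24 integers — with no two summing to 74.
The 25th integer lands in an occupied pair, forcing a sum of 74.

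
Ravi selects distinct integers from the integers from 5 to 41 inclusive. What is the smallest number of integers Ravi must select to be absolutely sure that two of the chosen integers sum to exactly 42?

22

Two chosen integers sum to 42 exactly when both halves of some pair {x, 42−x} with 5 ≤ x ≤ 42−x ≤ 37 are chosen — 16 such pairs.
The remaining 5 elements (those with no distinct partner in range) can never complete a 42-sum, so the worst case takes all of them and one from each pair: 5 + 16 = 21.
By the pigeonhole principle, the 22nd integer has to be the second member of some pair, so 21 + 1 = 22.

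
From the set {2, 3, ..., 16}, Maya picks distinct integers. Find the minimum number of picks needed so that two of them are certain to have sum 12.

12

Group the elements by complementary pair {x, 12−x}: {2,10}, {3,9}, {4,8}, …, giving 4 two-element pairs; the single value 6 (it cannot pair with itself since the integers are distinct); and 6 integers whose partner 12−x falls outside [2,16].
Treating each of those 11 groups as a pigeonhole, one can pick one integer per group — 11 integers — with no two summing to 12.
The 12th integer lands in an occupied pair, forcing a sum of 12.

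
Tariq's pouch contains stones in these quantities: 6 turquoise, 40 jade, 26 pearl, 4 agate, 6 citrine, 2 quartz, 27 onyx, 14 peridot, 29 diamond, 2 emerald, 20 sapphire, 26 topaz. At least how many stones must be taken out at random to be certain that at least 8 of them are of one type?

Pigeonhole: the 12 types are the holes; the stones drawn are the pigeons.
To avoid 8 of any one type, the worst case takes at most 7 of each type, or every stone of a type that has fewer than 7.
That gives 6 + 7 + 7 + 4 + 6 + 2 + 7 + 7 + 7 + 2 + 7 + 7 = 69 stones with no type reaching 8.
The next stone forces some type to 8, so 69 + 1 = 70.

70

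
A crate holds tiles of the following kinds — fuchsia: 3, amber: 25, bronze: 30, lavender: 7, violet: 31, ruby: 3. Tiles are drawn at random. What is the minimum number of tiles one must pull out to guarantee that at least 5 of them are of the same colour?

23

Put each drawn tile into a box by colour. The largest draw with every box below 5 takes min(count, 4) from each colour; colours with fewer than 4 contribute all they have.
Σ min(cᵢ, 4) = 3 + 4 + 4 + 4 + 4 + 3 = 22.
Draw number 22 + 1 = 23 must push one box to 5.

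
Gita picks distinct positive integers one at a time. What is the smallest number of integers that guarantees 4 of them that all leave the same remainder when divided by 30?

The 30 residue classes mod 30 are the pigeonholes.
With 90 integers one could put 3 in each residue class and have no class reach 4.
The 91st integer pushes some class to 4, so 30·3 + 1 = 91.

91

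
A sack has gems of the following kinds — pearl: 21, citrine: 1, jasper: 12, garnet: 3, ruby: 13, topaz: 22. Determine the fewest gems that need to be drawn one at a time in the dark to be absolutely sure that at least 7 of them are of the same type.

29

An adversary could hand out at most 6 gems per type (citrine, garnet run out sooner): 6 + 1 + 6 + 3 + 6 + 6 = 28 gems and still no type has 7.
Pigeonhole: one more gem lands in a type already at 6, so 29 draws are enough and 28 are not.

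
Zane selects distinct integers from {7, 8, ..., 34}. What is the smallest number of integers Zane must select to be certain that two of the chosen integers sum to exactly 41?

Group the elements by complementary pair {x, 41−x}: {7,34}, {8,33}, {9,32}, …, giving 14 two-element pairs.
By pigeonhole, treating each of those 14 groups as a pigeonhole, one can pick one integer per group — 14 integers — with no two summing to 41.
The 15th integer lands in an occupied pair, forcing a sum of 41.

15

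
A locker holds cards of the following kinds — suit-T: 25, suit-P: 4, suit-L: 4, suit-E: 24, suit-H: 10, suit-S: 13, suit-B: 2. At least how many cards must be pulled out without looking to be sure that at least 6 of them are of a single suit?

Put each drawn card into a box by suit. The largest draw with every box below 6 takes min(count, 5) from each suit; suits with fewer than 5 contribute all they have.
Σ min(cᵢ, 5) = 5 + 4 + 4 + 5 + 5 + 5 + 2 = 30.
Draw number 30 + 1 = 31 must push one box to 6.

31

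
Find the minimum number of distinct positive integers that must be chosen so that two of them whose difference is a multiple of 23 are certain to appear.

24

Integers whose pairwise differences are multiples of 23 are exactly those sharing a remainder mod 23. The 23 residue classes mod 23 are the pigeonholes.
With 23 integers one could put 1 in each residue class and have no class reach 2.
The 24th integer pushes some class to 2, so 23·1 + 1 = 24.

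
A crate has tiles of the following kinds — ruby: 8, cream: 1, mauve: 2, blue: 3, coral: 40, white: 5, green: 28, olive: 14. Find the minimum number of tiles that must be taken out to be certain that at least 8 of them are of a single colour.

By the pigeonhole principle, put each drawn tile into a box by colour. The largest draw with every box below 8 takes min(count, 7) from each colour; colours with fewer than 7 contribute all they have.
Σ min(cᵢ, 7) = 7 + 1 + 2 + 3 + 7 + 5 + 7 + 7 = 39.
Draw number 39 + 1 = 40 must push one box to 8.

40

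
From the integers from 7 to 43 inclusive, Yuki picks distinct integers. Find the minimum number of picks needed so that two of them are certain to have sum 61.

25

Two chosen integers sum to 61 exactly when both halves of some pair {x, 61−x} with 18 ≤ x ≤ 61−x ≤ 43 are chosen — 13 such pairs.
The remaining 11 elements (those with no distinct partner in range) can never complete a 61-sum, so the worst case takes all of them and one from each pair: 11 + 13 = 24.
The 25th integer has to be the second member of some pair, so 24 + 1 = 25.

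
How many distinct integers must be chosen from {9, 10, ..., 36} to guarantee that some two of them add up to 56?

21

A set avoiding the sum 56 can contain at most one of each pair {x, 56−x}, plus the 12 elements whose complement lies outside the range or equal to its own complement.
The integers 9, …, 28 (20 of them) are such a set: any two sum to at least 9+10 = 19 and at most 27+28 = 55 < 56.
Pigeonhole: any 21st integer completes one of the 8 pairs, so 21 choices force a sum of 56.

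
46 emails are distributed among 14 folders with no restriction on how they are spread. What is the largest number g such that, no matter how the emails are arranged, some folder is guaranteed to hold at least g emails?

Pigeonhole: the 14 folders are the holes and the 46 emails are the pigeons.
If every folder held at most 3 emails, the total would be at most 14 × 3 = 42, which is less than 46.
So some folder holds at least ⌈46/14⌉ = 4 emails.

4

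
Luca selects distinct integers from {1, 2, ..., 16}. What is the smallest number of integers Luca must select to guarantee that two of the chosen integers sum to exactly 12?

12

Group the elements by complementary pair {x, 12−x}: {1,11}, {2,10}, {3,9}, …, giving 5 two-element pairs, the single value 6 (it cannot pair with itself since the integers are distinct), and 5 integers whose partner 12−x falls outside [1,16].
By the pigeonhole principle, treating each of those 11 groups as a pigeonhole, one can pick one integer per group — 11 integers — with no two summing to 12.
The 12th integer lands in an occupied pair, forcing a sum of 12.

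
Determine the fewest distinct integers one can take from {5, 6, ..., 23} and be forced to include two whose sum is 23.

13

A set avoiding the sum 23 can contain at most one of each pair {x, 23−x}, plus the 5 elements whose complement lies outside the range.
The integers 12, …, 23 (12 of them) are such a set: any two sum to at least 12+13 = 25 > 23.
Pigeonhole: any 13th integer completes one of the 7 pairs, so 13 choices force a sum of 23.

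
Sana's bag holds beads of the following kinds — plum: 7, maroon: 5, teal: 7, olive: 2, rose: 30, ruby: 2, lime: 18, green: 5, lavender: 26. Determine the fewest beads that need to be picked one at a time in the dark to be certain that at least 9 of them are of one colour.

53

By pigeonhole, put each drawn bead into a box by colour. The largest draw with every box below 9 takes min(count, 8) from each colour; colours with fewer than 8 contribute all they have.
Σ min(cᵢ, 8) = 7 + 5 + 7 + 2 + 8 + 2 + 8 + 5 + 8 = 52.
Draw number 52 + 1 = 53 must push one box to 9.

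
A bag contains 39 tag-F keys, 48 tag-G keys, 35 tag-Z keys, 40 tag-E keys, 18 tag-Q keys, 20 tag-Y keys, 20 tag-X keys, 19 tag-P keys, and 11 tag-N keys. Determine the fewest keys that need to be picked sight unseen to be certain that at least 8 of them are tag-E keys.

218

In the worst case for collecting tag-E keys, every non-tag-E key comes out first.
There are 39 + 48 + 35 + 18 + 20 + 20 + 19 + 11 = 210 non-tag-E keys altogether.
After those, each further key must be tag-E, so 210 + 8 = 218 draws guarantee 8 tag-E keys.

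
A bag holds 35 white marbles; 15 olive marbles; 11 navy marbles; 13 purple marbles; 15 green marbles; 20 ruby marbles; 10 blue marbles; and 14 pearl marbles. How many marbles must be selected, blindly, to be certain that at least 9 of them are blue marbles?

132

In the worst case for collecting blue marbles, every non-blue marble comes out first.
There are 35 + 15 + 11 + 13 + 15 + 20 + 14 = 123 non-blue marbles altogether.
After those, each further marble must be blue, so 123 + 9 = 132 draws guarantee 9 blue marbles.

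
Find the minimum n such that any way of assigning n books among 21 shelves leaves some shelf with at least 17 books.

With 336 books one could put exactly 16 in each of the 21 shelves, and no shelf would reach 17.
One more book must land in a shelf that already has 16, giving it 17.
So 21 × 16 + 1 = 337 books are required.

337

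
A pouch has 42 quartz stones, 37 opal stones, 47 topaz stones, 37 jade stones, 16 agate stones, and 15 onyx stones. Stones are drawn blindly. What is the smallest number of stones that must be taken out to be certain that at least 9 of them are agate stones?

In the worst case for collecting agate stones, every non-agate stone comes out first.
There are 42 + 37 + 47 + 37 + 15 = 178 non-agate stones altogether.
After those, each further stone must be agate, so 178 + 9 = 187 draws guarantee 9 agate stones.

187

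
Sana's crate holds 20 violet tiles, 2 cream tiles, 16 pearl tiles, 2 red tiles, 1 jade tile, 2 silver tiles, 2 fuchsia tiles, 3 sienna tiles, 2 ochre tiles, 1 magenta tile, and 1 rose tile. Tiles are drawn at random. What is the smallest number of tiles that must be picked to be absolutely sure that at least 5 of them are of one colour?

25

Put each drawn tile into a box by colour. The largest draw with every box below 5 takes min(count, 4) from each colour; colours with fewer than 4 contribute all they have.
Σ min(cᵢ, 4) = 4 + 2 + 4 + 2 + 1 + 2 + 2 + 3 + 2 + 1 + 1 = 24.
Draw number 24 + 1 = 25 must push one box to 5.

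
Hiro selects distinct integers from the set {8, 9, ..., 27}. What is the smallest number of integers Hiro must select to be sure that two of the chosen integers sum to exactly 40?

14

Group the elements by complementary pair {x, 40−x}: {13,27}, {14,26}, {15,25}, …, giving 7 two-element pairs, the single value 20 (it cannot pair with itself since the integers are distinct), and 5 integers whose partner 40−x falls outside [8,27].
Pigeonhole: treating each of those 13 groups as a pigeonhole, one can pick one integer per group — 13 integers — with no two summing to 40.
The 14th integer lands in an occupied pair, forcing a sum of 40.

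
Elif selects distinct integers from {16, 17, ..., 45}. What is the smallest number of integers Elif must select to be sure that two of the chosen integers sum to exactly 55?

A set avoiding the sum 55 can contain at most one of each pair {x, 55−x}, plus the 6 elements whose complement lies outside the range.
The integers 28, …, 45 (18 of them) are such a set: any two sum to at least 28+29 = 57 > 55.
Any 19th integer completes one of the 12 pairs, so 19 choices force a sum of 55.

19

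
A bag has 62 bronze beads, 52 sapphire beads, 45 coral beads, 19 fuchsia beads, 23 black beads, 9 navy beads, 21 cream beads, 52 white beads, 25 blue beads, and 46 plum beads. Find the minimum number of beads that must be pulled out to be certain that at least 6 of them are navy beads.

In the worst case for collecting navy beads, every non-navy bead comes out first.
There are 62 + 52 + 45 + 19 + 23 + 21 + 52 + 25 + 46 = 345 non-navy beads altogether.
After those, each further bead must be navy, so 345 + 6 = 351 draws guarantee 6 navy beads.

351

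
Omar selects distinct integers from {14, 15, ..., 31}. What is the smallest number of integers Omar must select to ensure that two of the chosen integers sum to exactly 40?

Two chosen integers sum to 40 exactly when both halves of some pair {x, 40−x} with 14 ≤ x ≤ 40−x ≤ 26 are chosen — 6 such pairs.
The remaining 6 elements (those with no distinct partner in range) can never complete a 40-sum, so the worst case takes all of them and one from each pair: 6 + 6 = 12.
By pigeonhole, the 13th integer has to be the second member of some pair, so 12 + 1 = 13.

13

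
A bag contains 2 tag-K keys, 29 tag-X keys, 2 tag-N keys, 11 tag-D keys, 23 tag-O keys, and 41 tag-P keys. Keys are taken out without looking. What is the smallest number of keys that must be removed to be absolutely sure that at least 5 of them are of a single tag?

Put each drawn key into a box by tag. The largest draw with every box below 5 takes min(count, 4) from each tag; tags with fewer than 4 contribute all they have.
Σ min(cᵢ, 4) = 2 + 4 + 2 + 4 + 4 + 4 = 20.
Draw number 20 + 1 = 21 must push one box to 5.

21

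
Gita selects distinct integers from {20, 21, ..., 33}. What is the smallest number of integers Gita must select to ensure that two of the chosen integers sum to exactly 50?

A set avoiding the sum 50 can contain at most one of each pair {x, 50−x}, plus the 4 elements whose complement lies outside the range or equal to its own complement.
The integers 25, …, 33 (9 of them) are such a set: any two sum to at least 25+26 = 51 > 50.
By pigeonhole, any 10th integer completes one of the 5 pairs, so 10 choices force a sum of 50.

10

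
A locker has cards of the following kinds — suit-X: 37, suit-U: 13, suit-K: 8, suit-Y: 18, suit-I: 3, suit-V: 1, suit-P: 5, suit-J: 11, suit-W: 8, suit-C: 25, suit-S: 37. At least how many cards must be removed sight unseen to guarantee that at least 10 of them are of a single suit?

80

By pigeonhole, the 11 suits are the holes; the cards drawn are the pigeons.
To avoid 10 of any one suit, the worst case takes at most 9 of each suit, or every card of a suit that has fewer than 9.
That gives 9 + 9 + 8 + 9 + 3 + 1 + 5 + 9 + 8 + 9 + 9 = 79 cards with no suit reaching 10.
The next card forces some suit to 10, so 79 + 1 = 80.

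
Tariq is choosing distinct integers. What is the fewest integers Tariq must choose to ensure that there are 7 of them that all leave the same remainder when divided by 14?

By pigeonhole, the 14 residue classes mod 14 are the pigeonholes.
With 84 integers one could put 6 in each residue class and have no class reach 7.
The 85th integer pushes some class to 7, so 14·6 + 1 = 85.

85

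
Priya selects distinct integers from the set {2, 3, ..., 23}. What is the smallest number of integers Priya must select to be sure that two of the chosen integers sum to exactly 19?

A set avoiding the sum 19 can contain at most one of each pair {x, 19−x}, plus the 6 elements whose complement lies outside the range.
The integers 10, …, 23 (14 of them) are such a set: any two sum to at least 10+11 = 21 > 19.
Any 15th integer completes one of the 8 pairs, so 15 choices force a sum of 19.

15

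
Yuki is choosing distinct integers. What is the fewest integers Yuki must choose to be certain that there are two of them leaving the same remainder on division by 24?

By the pigeonhole principle, the 24 residue classes mod 24 are the pigeonholes.
With 24 integers one could put 1 in each residue class and have no class reach 2.
The 25th integer pushes some class to 2, so 24·1 + 1 = 25.

25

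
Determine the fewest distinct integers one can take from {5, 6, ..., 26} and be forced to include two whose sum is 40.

17

Group the elements by complementary pair {x, 40−x}: {14,26}, {15,25}, {16,24}, …, giving 6 two-element pairs; the single value 20 (it cannot pair with itself since the integers are distinct); and 9 integers whose partner 40−x falls outside [5,26].
By the pigeonhole principle, treating each of those 16 groups as a pigeonhole, one can pick one integer per group — 16 integers — with no two summing to 40.
The 17th integer lands in an occupied pair, forcing a sum of 40.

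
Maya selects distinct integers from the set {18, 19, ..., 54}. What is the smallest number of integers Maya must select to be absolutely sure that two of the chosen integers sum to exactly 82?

25

Two chosen integers sum to 82 exactly when both halves of some pair {x, 82−x} with 28 ≤ x ≤ 82−x ≤ 54 are chosen — 13 such pairs.
The remaining 11 elements (those with no distinct partner in range) can never complete a 82-sum, so the worst case takes all of them and one from each pair: 11 + 13 = 24.
By pigeonhole, the 25th integer has to be the second member of some pair, so 24 + 1 = 25.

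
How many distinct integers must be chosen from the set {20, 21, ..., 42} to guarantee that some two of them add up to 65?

Group the elements by complementary pair {x, 65−x}: {23,42}, {24,41}, {25,40}, …, giving 10 two-element pairs and 3 integers whose partner 65−x falls outside [20,42].
Treating each of those 13 groups as a pigeonhole, one can pick one integer per group — 13 integers — with no two summing to 65.
The 14th integer lands in an occupied pair, forcing a sum of 65.

14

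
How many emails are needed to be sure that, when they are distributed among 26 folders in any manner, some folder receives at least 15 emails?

365

With 364 emails one could put exactly 14 in each of the 26 folders, and no folder would reach 15.
One more email must land in a folder that already has 14, giving it 15.
So 26 × 14 + 1 = 365 emails are required.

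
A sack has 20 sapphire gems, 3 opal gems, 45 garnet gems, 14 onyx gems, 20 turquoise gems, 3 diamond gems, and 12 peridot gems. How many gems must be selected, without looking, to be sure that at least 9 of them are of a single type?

By pigeonhole, put each drawn gem into a box by type. The largest draw with every box below 9 takes min(count, 8) from each type; types with fewer than 8 contribute all they have.
Σ min(cᵢ, 8) = 8 + 3 + 8 + 8 + 8 + 3 + 8 = 46.
Draw number 46 + 1 = 47 must push one box to 9.

47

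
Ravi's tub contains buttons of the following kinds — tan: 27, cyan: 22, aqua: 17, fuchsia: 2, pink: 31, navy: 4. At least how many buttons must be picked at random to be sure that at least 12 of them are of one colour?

Pigeonhole: put each drawn button into a box by colour. The largest draw with every box below 12 takes min(count, 11) from each colour; colours with fewer than 11 contribute all they have.
Σ min(cᵢ, 11) = 11 + 11 + 11 + 2 + 11 + 4 = 50.
Draw number 50 + 1 = 51 must push one box to 12.

51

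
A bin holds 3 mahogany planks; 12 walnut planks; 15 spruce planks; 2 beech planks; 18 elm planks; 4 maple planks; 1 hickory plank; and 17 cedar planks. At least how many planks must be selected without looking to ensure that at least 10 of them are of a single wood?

47

By the pigeonhole principle, put each drawn plank into a box by wood. The largest draw with every box below 10 takes min(count, 9) from each wood; woods with fewer than 9 contribute all they have.
Σ min(cᵢ, 9) = 3 + 9 + 9 + 2 + 9 + 4 + 1 + 9 = 46.
Draw number 46 + 1 = 47 must push one box to 10.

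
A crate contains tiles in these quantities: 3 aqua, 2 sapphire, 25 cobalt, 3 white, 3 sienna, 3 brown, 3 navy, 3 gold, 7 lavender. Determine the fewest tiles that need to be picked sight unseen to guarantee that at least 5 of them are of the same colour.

An adversary could hand out at most 4 tiles per colour (7 colours run out sooner): 3 + 2 + 4 + 3 + 3 + 3 + 3 + 3 + 4 = 28 tiles and still no colour has 5.
One more tile lands in a colour already at 4, so 29 draws are enough and 28 are not.

29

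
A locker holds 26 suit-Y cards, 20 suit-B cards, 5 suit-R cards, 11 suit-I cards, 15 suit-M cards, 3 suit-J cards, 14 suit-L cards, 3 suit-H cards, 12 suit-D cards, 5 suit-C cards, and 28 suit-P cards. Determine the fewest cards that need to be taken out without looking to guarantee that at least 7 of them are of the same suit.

59

An adversary could hand out at most 6 cards per suit (4 suits run out sooner): 6 + 6 + 5 + 6 + 6 + 3 + 6 + 3 + 6 + 5 + 6 = 58 cards and still no suit has 7.
Pigeonhole: one more card lands in a suit already at 6, so 59 draws are enough and 58 are not.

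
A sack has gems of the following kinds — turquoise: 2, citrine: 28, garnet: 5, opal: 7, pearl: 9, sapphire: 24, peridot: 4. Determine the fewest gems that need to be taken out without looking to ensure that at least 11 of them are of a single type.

48

By the pigeonhole principle, the 7 types are the holes; the gems drawn are the pigeons.
To avoid 11 of any one type, the worst case takes at most 10 of each type, or every gem of a type that has fewer than 10.
That gives 2 + 10 + 5 + 7 + 9 + 10 + 4 = 47 gems with no type reaching 11.
The next gem forces some type to 11, so 47 + 1 = 48.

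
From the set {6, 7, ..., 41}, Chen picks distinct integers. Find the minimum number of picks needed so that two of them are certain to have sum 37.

24

Two chosen integers sum to 37 exactly when both halves of some pair {x, 37−x} with 6 ≤ x ≤ 37−x ≤ 31 are chosen — 13 such pairs.
The remaining 10 elements (those with no distinct partner in range) can never complete a 37-sum, so the worst case takes all of them and one from each pair: 10 + 13 = 23.
By pigeonhole, the 24th integer has to be the second member of some pair, so 23 + 1 = 24.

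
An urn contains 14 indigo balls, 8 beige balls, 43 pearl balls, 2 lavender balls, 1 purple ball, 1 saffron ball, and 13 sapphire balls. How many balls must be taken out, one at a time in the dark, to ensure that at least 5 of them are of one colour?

21

Pigeonhole: the 7 colours are the holes; the balls drawn are the pigeons.
To avoid 5 of any one colour, the worst case takes at most 4 of each colour, or every ball of a colour that has fewer than 4.
That gives 4 + 4 + 4 + 2 + 1 + 1 + 4 = 20 balls with no colour reaching 5.
The next ball forces some colour to 5, so 20 + 1 = 21.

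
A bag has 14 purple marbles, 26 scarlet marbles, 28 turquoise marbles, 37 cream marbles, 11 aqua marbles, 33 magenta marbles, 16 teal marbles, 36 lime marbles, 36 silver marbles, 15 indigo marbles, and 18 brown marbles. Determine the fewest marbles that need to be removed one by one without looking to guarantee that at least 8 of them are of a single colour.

78

The 11 colours are the holes; the marbles drawn are the pigeons.
To avoid 8 of any one colour, the worst case takes at most 7 of each colour.
That gives 7 + 7 + 7 + 7 + 7 + 7 + 7 + 7 + 7 + 7 + 7 = 77 marbles with no colour reaching 8.
The next marble forces some colour to 8, so 77 + 1 = 78.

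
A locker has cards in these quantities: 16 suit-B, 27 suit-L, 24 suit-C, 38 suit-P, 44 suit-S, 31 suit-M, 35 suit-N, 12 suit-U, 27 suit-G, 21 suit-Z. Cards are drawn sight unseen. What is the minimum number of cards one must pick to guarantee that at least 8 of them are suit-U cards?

In the worst case for collecting suit-U cards, every non-suit-U card comes out first.
There are 16 + 27 + 24 + 38 + 44 + 31 + 35 + 27 + 21 = 263 non-suit-U cards altogether.
After those, each further card must be suit-U, so 263 + 8 = 271 draws guarantee 8 suit-U cards.

271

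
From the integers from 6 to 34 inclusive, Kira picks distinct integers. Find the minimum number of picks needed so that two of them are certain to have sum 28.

22

Group the elements by complementary pair {x, 28−x}: {6,22}, {7,21}, {8,20}, …, giving 8 two-element pairs, the single value 14 (it cannot pair with itself since the integers are distinct), and 12 integers whose partner 28−x falls outside [6,34].
By the pigeonhole principle, treating each of those 21 groups as a pigeonhole, one can pick one integer per group — 21 integers — with no two summing to 28.
The 22nd integer lands in an occupied pair, forcing a sum of 28.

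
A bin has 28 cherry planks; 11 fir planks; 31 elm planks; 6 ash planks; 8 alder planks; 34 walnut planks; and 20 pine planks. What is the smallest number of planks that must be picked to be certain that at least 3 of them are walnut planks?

107

In the worst case for collecting walnut planks, every non-walnut plank comes out first.
There are 28 + 11 + 31 + 6 + 8 + 20 = 104 non-walnut planks altogether.
After those, each further plank must be walnut, so 104 + 3 = 107 draws guarantee 3 walnut planks.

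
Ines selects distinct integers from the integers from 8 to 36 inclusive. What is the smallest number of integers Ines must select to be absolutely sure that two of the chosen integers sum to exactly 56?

22

Two chosen integers sum to 56 exactly when both halves of some pair {x, 56−x} with 20 ≤ x ≤ 56−x ≤ 36 are chosen — 8 such pairs.
The remaining 13 elements (those with no distinct partner in range) can never complete a 56-sum, so the worst case takes all of them and one from each pair: 13 + 8 = 21.
By the pigeonhole principle, the 22nd integer has to be the second member of some pair, so 21 + 1 = 22.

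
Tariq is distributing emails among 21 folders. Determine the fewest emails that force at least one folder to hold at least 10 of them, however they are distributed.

With 189 emails one could put exactly 9 in each of the 21 folders, and no folder would reach 10.
One more email must land in a folder that already has 9, giving it 10.
So 21 × 9 + 1 = 190 emails are required.

190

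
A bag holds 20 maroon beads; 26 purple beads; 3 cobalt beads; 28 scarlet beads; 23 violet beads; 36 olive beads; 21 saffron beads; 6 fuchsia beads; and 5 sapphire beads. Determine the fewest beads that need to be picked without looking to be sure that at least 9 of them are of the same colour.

63

Put each drawn bead into a box by colour. The largest draw with every box below 9 takes min(count, 8) from each colour; colours with fewer than 8 contribute all they have.
Σ min(cᵢ, 8) = 8 + 8 + 3 + 8 + 8 + 8 + 8 + 6 + 5 = 62.
Draw number 62 + 1 = 63 must push one box to 9.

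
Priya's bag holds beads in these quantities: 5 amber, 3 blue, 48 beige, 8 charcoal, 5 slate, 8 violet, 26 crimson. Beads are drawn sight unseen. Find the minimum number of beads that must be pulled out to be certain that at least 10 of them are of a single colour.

By pigeonhole, the 7 colours are the holes; the beads drawn are the pigeons.
To avoid 10 of any one colour, the worst case takes at most 9 of each colour, or every bead of a colour that has fewer than 9.
That gives 5 + 3 + 9 + 8 + 5 + 8 + 9 = 47 beads with no colour reaching 10.
The next bead forces some colour to 10, so 47 + 1 = 48.

48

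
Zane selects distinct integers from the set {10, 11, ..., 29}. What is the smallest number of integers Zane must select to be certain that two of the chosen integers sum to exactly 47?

15

Group the elements by complementary pair {x, 47−x}: {18,29}, {19,28}, {20,27}, …, giving 6 two-element pairs and 8 integers whose partner 47−x falls outside [10,29].
By pigeonhole, treating each of those 14 groups as a pigeonhole, one can pick one integer per group — 14 integers — with no two summing to 47.
The 15th integer lands in an occupied pair, forcing a sum of 47.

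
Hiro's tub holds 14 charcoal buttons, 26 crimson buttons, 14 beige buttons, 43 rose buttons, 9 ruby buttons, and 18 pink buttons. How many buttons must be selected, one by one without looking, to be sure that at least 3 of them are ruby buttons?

118

In the worst case for collecting ruby buttons, every non-ruby button comes out first.
There are 14 + 26 + 14 + 43 + 18 = 115 non-ruby buttons altogether.
After those, each further button must be ruby, so 115 + 3 = 118 draws guarantee 3 ruby buttons.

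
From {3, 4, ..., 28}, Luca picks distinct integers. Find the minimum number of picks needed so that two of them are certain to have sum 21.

19

A set avoiding the sum 21 can contain at most one of each pair {x, 21−x}, plus the 10 elements whose complement lies outside the range.
The integers 11, …, 28 (18 of them) are such a set: any two sum to at least 11+12 = 23 > 21.
Any 19th integer completes one of the 8 pairs, so 19 choices force a sum of 21.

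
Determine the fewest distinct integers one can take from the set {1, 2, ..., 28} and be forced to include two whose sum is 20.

A set avoiding the sum 20 can contain at most one of each pair {x, 20−x}, plus the 10 elements whose complement lies outside the range or equal to its own complement.
The integers 10, …, 28 (19 of them) are such a set: any two sum to at least 10+11 = 21 > 20.
Pigeonhole: any 20th integer completes one of the 9 pairs, so 20 choices force a sum of 20.

20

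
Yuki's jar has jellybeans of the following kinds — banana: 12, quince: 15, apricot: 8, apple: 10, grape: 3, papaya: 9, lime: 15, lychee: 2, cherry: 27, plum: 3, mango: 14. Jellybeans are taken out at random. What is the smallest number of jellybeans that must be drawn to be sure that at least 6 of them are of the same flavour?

49

Put each drawn jellybean into a box by flavour. The largest draw with every box below 6 takes min(count, 5) from each flavour; flavours with fewer than 5 contribute all they have.
Σ min(cᵢ, 5) = 5 + 5 + 5 + 5 + 3 + 5 + 5 + 2 + 5 + 3 + 5 = 48.
Draw number 48 + 1 = 49 must push one box to 6.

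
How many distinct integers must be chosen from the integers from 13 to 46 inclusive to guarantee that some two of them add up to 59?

18

Two chosen integers sum to 59 exactly when both halves of some pair {x, 59−x} with 13 ≤ x ≤ 59−x ≤ 46 are chosen — 17 such pairs.
Every element belongs to one of those pairs, so the worst case picks one from each: 17 integers.
The 18th integer has to be the second member of some pair, so 17 + 1 = 18.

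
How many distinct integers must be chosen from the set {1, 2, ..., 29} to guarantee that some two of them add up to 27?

17

Two chosen integers sum to 27 exactly when both halves of some pair {x, 27−x} with 1 ≤ x ≤ 27−x ≤ 26 are chosen — 13 such pairs.
The remaining 3 elements (those with no distinct partner in range) can never complete a 27-sum, so the worst case takes all of them and one from each pair: 3 + 13 = 16.
By the pigeonhole principle, the 17th integer has to be the second member of some pair, so 16 + 1 = 17.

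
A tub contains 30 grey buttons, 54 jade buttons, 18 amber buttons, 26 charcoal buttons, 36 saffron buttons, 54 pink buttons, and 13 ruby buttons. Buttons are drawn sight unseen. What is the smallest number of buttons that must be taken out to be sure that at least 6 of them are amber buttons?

In the worst case for collecting amber buttons, every non-amber button comes out first.
There are 30 + 54 + 26 + 36 + 54 + 13 = 213 non-amber buttons altogether.
After those, each further button must be amber, so 213 + 6 = 219 draws guarantee 6 amber buttons.

219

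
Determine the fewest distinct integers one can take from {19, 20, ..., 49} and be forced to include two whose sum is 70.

18

Two chosen integers sum to 70 exactly when both halves of some pair {x, 70−x} with 21 ≤ x ≤ 70−x ≤ 49 are chosen — 14 such pairs.
The remaining 3 elements (those with no distinct partner in range) can never complete a 70-sum, so the worst case takes all of them and one from each pair: 3 + 14 = 17.
Pigeonhole: the 18th integer has to be the second member of some pair, so 17 + 1 = 18.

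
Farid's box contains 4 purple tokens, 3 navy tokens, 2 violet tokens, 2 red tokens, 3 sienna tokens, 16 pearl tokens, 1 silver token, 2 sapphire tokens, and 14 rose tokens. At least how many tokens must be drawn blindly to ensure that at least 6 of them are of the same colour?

28

By pigeonhole, put each drawn token into a box by colour. The largest draw with every box below 6 takes min(count, 5) from each colour; colours with fewer than 5 contribute all they have.
Σ min(cᵢ, 5) = 4 + 3 + 2 + 2 + 3 + 5 + 1 + 2 + 5 = 27.
Draw number 27 + 1 = 28 must push one box to 6.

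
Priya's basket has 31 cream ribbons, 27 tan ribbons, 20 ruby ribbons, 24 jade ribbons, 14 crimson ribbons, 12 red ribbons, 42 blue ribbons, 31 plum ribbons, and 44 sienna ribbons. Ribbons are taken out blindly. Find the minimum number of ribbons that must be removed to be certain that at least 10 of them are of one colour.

The 9 colours are the holes; the ribbons drawn are the pigeons.
To avoid 10 of any one colour, the worst case takes at most 9 of each colour.
That gives 9 + 9 + 9 + 9 + 9 + 9 + 9 + 9 + 9 = 81 ribbons with no colour reaching 10.
The next ribbon forces some colour to 10, so 81 + 1 = 82.

82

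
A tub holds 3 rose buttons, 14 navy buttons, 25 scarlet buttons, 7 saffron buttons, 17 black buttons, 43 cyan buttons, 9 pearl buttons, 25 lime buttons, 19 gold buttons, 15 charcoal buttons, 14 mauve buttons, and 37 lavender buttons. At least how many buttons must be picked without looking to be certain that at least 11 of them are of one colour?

An adversary could hand out at most 10 buttons per colour (rose, saffron, pearl run out sooner): 3 + 10 + 10 + 7 + 10 + 10 + 9 + 10 + 10 + 10 + 10 + 10 = 109 buttons and still no colour has 11.
One more button lands in a colour already at 10, so 110 draws are enough and 109 are not.

110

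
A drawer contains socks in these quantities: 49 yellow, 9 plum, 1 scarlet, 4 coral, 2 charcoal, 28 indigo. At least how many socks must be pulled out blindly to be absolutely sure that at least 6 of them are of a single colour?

Put each drawn sock into a box by colour. The largest draw with every box below 6 takes min(count, 5) from each colour; colours with fewer than 5 contribute all they have.
Σ min(cᵢ, 5) = 5 + 5 + 1 + 4 + 2 + 5 = 22.
Draw number 22 + 1 = 23 must push one box to 6.

23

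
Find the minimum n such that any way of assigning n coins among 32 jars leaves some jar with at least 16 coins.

481

With 480 coins one could put exactly 15 in each of the 32 jars, and no jar would reach 16.
Pigeonhole: one more coin must land in a jar that already has 15, giving it 16.
So 32 × 15 + 1 = 481 coins are required.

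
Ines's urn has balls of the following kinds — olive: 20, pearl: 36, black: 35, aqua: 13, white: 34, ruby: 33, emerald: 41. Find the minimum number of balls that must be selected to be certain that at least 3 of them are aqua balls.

In the worst case for collecting aqua balls, every non-aqua ball comes out first.
There are 20 + 36 + 35 + 34 + 33 + 41 = 199 non-aqua balls altogether.
After those, each further ball must be aqua, so 199 + 3 = 202 draws guarantee 3 aqua balls.

202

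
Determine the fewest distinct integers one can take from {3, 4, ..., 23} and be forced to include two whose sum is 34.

A set avoiding the sum 34 can contain at most one of each pair {x, 34−x}, plus the 9 elements whose complement lies outside the range or equal to its own complement.
The integers 3, …, 17 (15 of them) are such a set: any two sum to at least 3+4 = 7 and at most 16+17 = 33 < 34.
Any 16th integer completes one of the 6 pairs, so 16 choices force a sum of 34.

16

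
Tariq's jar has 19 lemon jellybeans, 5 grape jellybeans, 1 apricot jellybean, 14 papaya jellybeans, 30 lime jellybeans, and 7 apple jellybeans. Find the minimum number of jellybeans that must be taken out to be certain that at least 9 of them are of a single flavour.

An adversary could hand out at most 8 jellybeans per flavour (grape, apricot, apple run out sooner): 8 + 5 + 1 + 8 + 8 + 7 = 37 jellybeans and still no flavour has 9.
By pigeonhole, one more jellybean lands in a flavour already at 8, so 38 draws are enough and 37 are not.

38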